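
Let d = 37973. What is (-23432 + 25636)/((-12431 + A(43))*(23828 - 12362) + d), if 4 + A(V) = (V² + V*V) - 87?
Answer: -2204/101138011 ≈ -2.1792e-5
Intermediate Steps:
A(V) = -91 + 2*V² (A(V) = -4 + ((V² + V*V) - 87) = -4 + ((V² + V²) - 87) = -4 + (2*V² - 87) = -4 + (-87 + 2*V²) = -91 + 2*V²)
(-23432 + 25636)/((-12431 + A(43))*(23828 - 12362) + d) = (-23432 + 25636)/((-12431 + (-91 + 2*43²))*(23828 - 12362) + 37973) = 2204/((-12431 + (-91 + 2*1849))*11466 + 37973) = 2204/((-12431 + (-91 + 3698))*11466 + 37973) = 2204/((-12431 + 3607)*11466 + 37973) = 2204/(-8824*11466 + 37973) = 2204/(-101175984 + 37973) = 2204/(-101138011) = 2204*(-1/101138011) = -2204/101138011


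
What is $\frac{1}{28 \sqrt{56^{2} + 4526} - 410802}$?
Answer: $- \frac{9781}{4017911338} - \frac{\sqrt{7662}}{6026867007} \approx -2.4489 \cdot 10^{-6}$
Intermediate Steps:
$\frac{1}{28 \sqrt{56^{2} + 4526} - 410802} = \frac{1}{28 \sqrt{3136 + 4526} - 410802} = \frac{1}{28 \sqrt{7662} - 410802} = \frac{1}{-410802 + 28 \sqrt{7662}}$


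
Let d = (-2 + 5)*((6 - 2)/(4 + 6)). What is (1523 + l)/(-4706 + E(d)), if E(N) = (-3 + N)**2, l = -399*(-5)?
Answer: -87950/117569 ≈ -0.74807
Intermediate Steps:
l = 1995
d = 6/5 (d = 3*(4/10) = 3*(4*(1/10)) = 3*(2/5) = 6/5 ≈ 1.2000)
(1523 + l)/(-4706 + E(d)) = (1523 + 1995)/(-4706 + (-3 + 6/5)**2) = 3518/(-4706 + (-9/5)**2) = 3518/(-4706 + 81/25) = 3518/(-117569/25) = 3518*(-25/117569) = -87950/117569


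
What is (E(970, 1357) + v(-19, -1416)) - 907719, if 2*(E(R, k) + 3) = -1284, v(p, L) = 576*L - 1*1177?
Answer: -1725157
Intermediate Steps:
v(p, L) = -1177 + 576*L (v(p, L) = 576*L - 1177 = -1177 + 576*L)
E(R, k) = -645 (E(R, k) = -3 + (½)*(-1284) = -3 - 642 = -645)
(E(970, 1357) + v(-19, -1416)) - 907719 = (-645 + (-1177 + 576*(-1416))) - 907719 = (-645 + (-1177 - 815616)) - 907719 = (-645 - 816793) - 907719 = -817438 - 907719 = -1725157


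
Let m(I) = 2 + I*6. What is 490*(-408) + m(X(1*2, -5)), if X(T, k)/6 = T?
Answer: -199846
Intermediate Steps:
X(T, k) = 6*T
m(I) = 2 + 6*I
490*(-408) + m(X(1*2, -5)) = 490*(-408) + (2 + 6*(6*(1*2))) = -199920 + (2 + 6*(6*2)) = -199920 + (2 + 6*12) = -199920 + (2 + 72) = -199920 + 74 = -199846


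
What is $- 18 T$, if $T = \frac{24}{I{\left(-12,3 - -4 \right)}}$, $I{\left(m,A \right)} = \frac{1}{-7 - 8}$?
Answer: $6480$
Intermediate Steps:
$I{\left(m,A \right)} = - \frac{1}{15}$ ($I{\left(m,A \right)} = \frac{1}{-15} = - \frac{1}{15}$)
$T = -360$ ($T = \frac{24}{- \frac{1}{15}} = 24 \left(-15\right) = -360$)
$- 18 T = \left(-18\right) \left(-360\right) = 6480$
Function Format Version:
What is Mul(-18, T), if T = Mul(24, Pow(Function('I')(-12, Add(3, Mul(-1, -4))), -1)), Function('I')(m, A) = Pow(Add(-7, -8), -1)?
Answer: 6480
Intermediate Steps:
Function('I')(m, A) = Rational(-1, 15) (Function('I')(m, A) = Pow(-15, -1) = Rational(-1, 15))
T = -360 (T = Mul(24, Pow(Rational(-1, 15), -1)) = Mul(24, -15) = -360)
Mul(-18, T) = Mul(-18, -360) = 6480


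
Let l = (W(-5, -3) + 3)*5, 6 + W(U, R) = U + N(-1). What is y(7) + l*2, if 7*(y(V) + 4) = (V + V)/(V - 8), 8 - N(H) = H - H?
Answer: -6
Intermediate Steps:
N(H) = 8 (N(H) = 8 - (H - H) = 8 - 1*0 = 8 + 0 = 8)
y(V) = -4 + 2*V/(7*(-8 + V)) (y(V) = -4 + ((V + V)/(V - 8))/7 = -4 + ((2*V)/(-8 + V))/7 = -4 + (2*V/(-8 + V))/7 = -4 + 2*V/(7*(-8 + V)))
W(U, R) = 2 + U (W(U, R) = -6 + (U + 8) = -6 + (8 + U) = 2 + U)
l = 0 (l = ((2 - 5) + 3)*5 = (-3 + 3)*5 = 0*5 = 0)
y(7) + l*2 = 2*(112 - 13*7)/(7*(-8 + 7)) + 0*2 = (2/7)*(112 - 91)/(-1) + 0 = (2/7)*(-1)*21 + 0 = -6 + 0 = -6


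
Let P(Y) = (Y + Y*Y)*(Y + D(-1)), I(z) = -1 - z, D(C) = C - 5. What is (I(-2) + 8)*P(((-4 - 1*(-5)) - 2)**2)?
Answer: -90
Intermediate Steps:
D(C) = -5 + C
P(Y) = (-6 + Y)*(Y + Y**2) (P(Y) = (Y + Y*Y)*(Y + (-5 - 1)) = (Y + Y**2)*(Y - 6) = (Y + Y**2)*(-6 + Y) = (-6 + Y)*(Y + Y**2))
(I(-2) + 8)*P(((-4 - 1*(-5)) - 2)**2) = ((-1 - 1*(-2)) + 8)*(((-4 - 1*(-5)) - 2)**2*(-6 + (((-4 - 1*(-5)) - 2)**2)**2 - 5*((-4 - 1*(-5)) - 2)**2)) = ((-1 + 2) + 8)*(((-4 + 5) - 2)**2*(-6 + (((-4 + 5) - 2)**2)**2 - 5*((-4 + 5) - 2)**2)) = (1 + 8)*((1 - 2)**2*(-6 + ((1 - 2)**2)**2 - 5*(1 - 2)**2)) = 9*((-1)**2*(-6 + ((-1)**2)**2 - 5*(-1)**2)) = 9*(1*(-6 + 1**2 - 5*1)) = 9*(1*(-6 + 1 - 5)) = 9*(1*(-10)) = 9*(-10) = -90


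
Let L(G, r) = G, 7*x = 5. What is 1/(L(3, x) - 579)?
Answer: -1/576 ≈ -0.0017361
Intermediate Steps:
x = 5/7 (x = (⅐)*5 = 5/7 ≈ 0.71429)
1/(L(3, x) - 579) = 1/(3 - 579) = 1/(-576) = -1/576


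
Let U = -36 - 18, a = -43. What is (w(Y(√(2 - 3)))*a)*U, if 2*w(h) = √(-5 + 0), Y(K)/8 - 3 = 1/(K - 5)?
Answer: 1161*I*√5 ≈ 2596.1*I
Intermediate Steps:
U = -54
Y(K) = 24 + 8/(-5 + K) (Y(K) = 24 + 8/(K - 5) = 24 + 8/(-5 + K))
w(h) = I*√5/2 (w(h) = √(-5 + 0)/2 = √(-5)/2 = (I*√5)/2 = I*√5/2)
(w(Y(√(2 - 3)))*a)*U = ((I*√5/2)*(-43))*(-54) = -43*I*√5/2*(-54) = 1161*I*√5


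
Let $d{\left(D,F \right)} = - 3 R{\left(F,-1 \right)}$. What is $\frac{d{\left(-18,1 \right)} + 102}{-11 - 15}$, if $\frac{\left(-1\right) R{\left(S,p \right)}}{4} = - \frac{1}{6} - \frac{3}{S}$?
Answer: $- \frac{32}{13} \approx -2.4615$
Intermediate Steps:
$R{\left(S,p \right)} = \frac{2}{3} + \frac{12}{S}$ ($R{\left(S,p \right)} = - 4 \left(- \frac{1}{6} - \frac{3}{S}\right) = \frac{2}{3} + \frac{12}{S}$)
$d{\left(D,F \right)} = -2 - \frac{36}{F}$ ($d{\left(D,F \right)} = - 3 \left(\frac{2}{3} + \frac{12}{F}\right) = -2 - \frac{36}{F}$)
$\frac{d{\left(-18,1 \right)} + 102}{-11 - 15} = \frac{\left(-2 - \frac{36}{1}\right) + 102}{-11 - 15} = \frac{\left(-2 - 36\right) + 102}{-26} = \left(\left(-2 - 36\right) + 102\right) \left(- \frac{1}{26}\right) = \left(-38 + 102\right) \left(- \frac{1}{26}\right) = 64 \left(- \frac{1}{26}\right) = - \frac{32}{13}$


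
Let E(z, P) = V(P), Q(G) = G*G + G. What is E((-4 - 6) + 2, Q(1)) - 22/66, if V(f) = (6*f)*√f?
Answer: -⅓ + 12*√2 ≈ 16.637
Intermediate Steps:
V(f) = 6*f^(3/2)
Q(G) = G + G² (Q(G) = G² + G = G + G²)
E(z, P) = 6*P^(3/2)
E((-4 - 6) + 2, Q(1)) - 22/66 = 6*(1*(1 + 1))^(3/2) - 22/66 = 6*(1*2)^(3/2) - 22*1/66 = 6*2^(3/2) - ⅓ = 6*(2*√2) - ⅓ = 12*√2 - ⅓ = -⅓ + 12*√2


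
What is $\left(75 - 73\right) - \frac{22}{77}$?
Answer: $\frac{12}{7} \approx 1.7143$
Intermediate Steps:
$\left(75 - 73\right) - \frac{22}{77} = \left(75 - 73\right) - \frac{2}{7} = 2 - \frac{2}{7} = \frac{12}{7}$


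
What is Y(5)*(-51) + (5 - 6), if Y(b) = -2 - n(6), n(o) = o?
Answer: 407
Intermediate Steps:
Y(b) = -8 (Y(b) = -2 - 1*6 = -2 - 6 = -8)
Y(5)*(-51) + (5 - 6) = -8*(-51) + (5 - 6) = 408 - 1 = 407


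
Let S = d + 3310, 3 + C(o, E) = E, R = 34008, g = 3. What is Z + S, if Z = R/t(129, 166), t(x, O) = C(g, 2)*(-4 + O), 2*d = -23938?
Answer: -239461/27 ≈ -8868.9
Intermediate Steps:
d = -11969 (d = (½)*(-23938) = -11969)
C(o, E) = -3 + E
S = -8659 (S = -11969 + 3310 = -8659)
t(x, O) = 4 - O (t(x, O) = (-3 + 2)*(-4 + O) = -(-4 + O) = 4 - O)
Z = -5668/27 (Z = 34008/(4 - 1*166) = 34008/(4 - 166) = 34008/(-162) = 34008*(-1/162) = -5668/27 ≈ -209.93)
Z + S = -5668/27 - 8659 = -239461/27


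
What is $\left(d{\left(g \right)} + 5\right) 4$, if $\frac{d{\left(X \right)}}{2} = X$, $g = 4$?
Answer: $52$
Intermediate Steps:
$d{\left(X \right)} = 2 X$
$\left(d{\left(g \right)} + 5\right) 4 = \left(2 \cdot 4 + 5\right) 4 = \left(8 + 5\right) 4 = 13 \cdot 4 = 52$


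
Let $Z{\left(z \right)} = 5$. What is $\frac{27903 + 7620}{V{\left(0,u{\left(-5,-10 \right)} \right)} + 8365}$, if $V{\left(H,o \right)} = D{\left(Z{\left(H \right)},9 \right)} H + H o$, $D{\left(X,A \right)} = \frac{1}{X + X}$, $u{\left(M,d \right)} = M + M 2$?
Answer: $\frac{35523}{8365} \approx 4.2466$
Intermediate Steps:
$u{\left(M,d \right)} = 3 M$ ($u{\left(M,d \right)} = M + 2 M = 3 M$)
$D{\left(X,A \right)} = \frac{1}{2 X}$
$V{\left(H,o \right)} = \frac{H}{10} + H o$ ($V{\left(H,o \right)} = \frac{1}{2 \cdot 5} H + H o = \frac{1}{2} \cdot \frac{1}{5} H + H o = \frac{H}{10} + H o$)
$\frac{27903 + 7620}{V{\left(0,u{\left(-5,-10 \right)} \right)} + 8365} = \frac{27903 + 7620}{0 \left(\frac{1}{10} + 3 \left(-5\right)\right) + 8365} = \frac{35523}{0 \left(\frac{1}{10} - 15\right) + 8365} = \frac{35523}{0 \left(- \frac{149}{10}\right) + 8365} = \frac{35523}{0 + 8365} = \frac{35523}{8365}$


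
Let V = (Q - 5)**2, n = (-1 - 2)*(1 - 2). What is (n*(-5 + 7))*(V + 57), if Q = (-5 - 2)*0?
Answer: 492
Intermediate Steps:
Q = 0 (Q = -7*0 = 0)
n = 3 (n = -3*(-1) = 3)
V = 25 (V = (0 - 5)**2 = (-5)**2 = 25)
(n*(-5 + 7))*(V + 57) = (3*(-5 + 7))*(25 + 57) = (3*2)*82 = 6*82 = 492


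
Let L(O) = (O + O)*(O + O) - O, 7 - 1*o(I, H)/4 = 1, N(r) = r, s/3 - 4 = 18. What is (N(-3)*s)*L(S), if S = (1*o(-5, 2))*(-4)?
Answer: -7318080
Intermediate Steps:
s = 66 (s = 12 + 3*18 = 12 + 54 = 66)
o(I, H) = 24 (o(I, H) = 28 - 4*1 = 28 - 4 = 24)
S = -96 (S = (1*24)*(-4) = 24*(-4) = -96)
L(O) = -O + 4*O**2 (L(O) = (2*O)*(2*O) - O = 4*O**2 - O = -O + 4*O**2)
(N(-3)*s)*L(S) = (-3*66)*(-96*(-1 + 4*(-96))) = -(-19008)*(-1 - 384) = -(-19008)*(-385) = -198*36960 = -7318080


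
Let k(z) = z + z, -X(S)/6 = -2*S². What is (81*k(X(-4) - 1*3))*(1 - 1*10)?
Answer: -275562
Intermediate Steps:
X(S) = 12*S² (X(S) = -(-12)*S² = 12*S²)
k(z) = 2*z
(81*k(X(-4) - 1*3))*(1 - 1*10) = (81*(2*(12*(-4)² - 1*3)))*(1 - 1*10) = (81*(2*(12*16 - 3)))*(1 - 10) = (81*(2*(192 - 3)))*(-9) = (81*(2*189))*(-9) = (81*378)*(-9) = 30618*(-9) = -275562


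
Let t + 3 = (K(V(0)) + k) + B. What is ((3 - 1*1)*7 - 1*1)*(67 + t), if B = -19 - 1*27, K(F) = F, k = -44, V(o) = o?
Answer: -338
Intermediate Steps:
B = -46 (B = -19 - 27 = -46)
t = -93 (t = -3 + ((0 - 44) - 46) = -3 + (-44 - 46) = -3 - 90 = -93)
((3 - 1*1)*7 - 1*1)*(67 + t) = ((3 - 1*1)*7 - 1*1)*(67 - 93) = ((3 - 1)*7 - 1)*(-26) = (2*7 - 1)*(-26) = (14 - 1)*(-26) = 13*(-26) = -338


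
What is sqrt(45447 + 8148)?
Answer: 3*sqrt(5955) ≈ 231.51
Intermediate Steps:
sqrt(45447 + 8148) = sqrt(53595) = 3*sqrt(5955)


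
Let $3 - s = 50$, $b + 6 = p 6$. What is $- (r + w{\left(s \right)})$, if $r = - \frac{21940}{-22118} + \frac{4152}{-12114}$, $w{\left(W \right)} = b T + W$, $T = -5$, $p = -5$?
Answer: $- \frac{2984135695}{22328121} \approx -133.65$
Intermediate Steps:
$b = -36$ ($b = -6 - 30 = -36$)
$s = -47$ ($s = 3 - 50 = -47$)
$w{\left(W \right)} = 180 + W$ ($w{\left(W \right)} = \left(-36\right) \left(-5\right) + W = 180 + W$)
$r = \frac{14495602}{22328121}$ ($r = \left(-21940\right) \left(- \frac{1}{22118}\right) + 4152 \left(- \frac{1}{12114}\right) = \frac{10970}{11059} - \frac{692}{2019} = \frac{14495602}{22328121} \approx 0.64921$)
$- (r + w{\left(s \right)}) = - (\frac{14495602}{22328121} + \left(180 - 47\right)) = - (\frac{14495602}{22328121} + 133) = \left(-1\right) \frac{2984135695}{22328121} = - \frac{2984135695}{22328121}$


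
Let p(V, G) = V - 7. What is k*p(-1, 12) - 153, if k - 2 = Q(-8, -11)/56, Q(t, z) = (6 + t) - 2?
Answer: -1179/7 ≈ -168.43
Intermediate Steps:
Q(t, z) = 4 + t
k = 27/14 (k = 2 + (4 - 8)/56 = 2 - 4*1/56 = 2 - 1/14 = 27/14 ≈ 1.9286)
p(V, G) = -7 + V
k*p(-1, 12) - 153 = 27*(-7 - 1)/14 - 153 = (27/14)*(-8) - 153 = -108/7 - 153 = -1179/7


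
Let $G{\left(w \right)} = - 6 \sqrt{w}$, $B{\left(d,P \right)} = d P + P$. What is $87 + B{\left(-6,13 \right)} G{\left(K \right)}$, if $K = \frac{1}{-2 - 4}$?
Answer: $87 + 65 i \sqrt{6} \approx 87.0 + 159.22 i$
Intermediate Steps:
$B{\left(d,P \right)} = P + P d$ ($B{\left(d,P \right)} = P d + P = P + P d$)
$K = - \frac{1}{6}$ ($K = \frac{1}{-6} = - \frac{1}{6} \approx -0.16667$)
$87 + B{\left(-6,13 \right)} G{\left(K \right)} = 87 + 13 \left(1 - 6\right) \left(- 6 \sqrt{- \frac{1}{6}}\right) = 87 + 13 \left(-5\right) \left(- 6 \frac{i \sqrt{6}}{6}\right) = 87 - 65 \left(- i \sqrt{6}\right) = 87 + 65 i \sqrt{6}$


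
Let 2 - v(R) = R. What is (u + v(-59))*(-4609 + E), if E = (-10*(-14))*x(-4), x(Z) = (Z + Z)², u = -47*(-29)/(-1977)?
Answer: 518787134/1977 ≈ 2.6241e+5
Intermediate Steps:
v(R) = 2 - R
u = -1363/1977 (u = 1363*(-1/1977) = -1363/1977 ≈ -0.68943)
x(Z) = 4*Z² (x(Z) = (2*Z)² = 4*Z²)
E = 8960 (E = (-10*(-14))*(4*(-4)²) = 140*(4*16) = 140*64 = 8960)
(u + v(-59))*(-4609 + E) = (-1363/1977 + (2 - 1*(-59)))*(-4609 + 8960) = (-1363/1977 + (2 + 59))*4351 = (-1363/1977 + 61)*4351 = (119234/1977)*4351 = 518787134/1977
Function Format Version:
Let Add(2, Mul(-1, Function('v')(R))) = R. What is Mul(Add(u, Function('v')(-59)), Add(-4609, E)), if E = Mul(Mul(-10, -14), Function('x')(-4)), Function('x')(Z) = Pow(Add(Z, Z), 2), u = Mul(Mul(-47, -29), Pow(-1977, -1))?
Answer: Rational(518787134, 1977) ≈ 2.6241e+5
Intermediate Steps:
Function('v')(R) = Add(2, Mul(-1, R))
u = Rational(-1363, 1977) (u = Mul(1363, Rational(-1, 1977)) = Rational(-1363, 1977) ≈ -0.68943)
Function('x')(Z) = Mul(4, Pow(Z, 2)) (Function('x')(Z) = Pow(Mul(2, Z), 2) = Mul(4, Pow(Z, 2)))
E = 8960 (E = Mul(Mul(-10, -14), Mul(4, Pow(-4, 2))) = Mul(140, Mul(4, 16)) = Mul(140, 64) = 8960)
Mul(Add(u, Function('v')(-59)), Add(-4609, E)) = Mul(Add(Rational(-1363, 1977), Add(2, Mul(-1, -59))), Add(-4609, 8960)) = Mul(Add(Rational(-1363, 1977), Add(2, 59)), 4351) = Mul(Add(Rational(-1363, 1977), 61), 4351) = Mul(Rational(119234, 1977), 4351) = Rational(518787134, 1977)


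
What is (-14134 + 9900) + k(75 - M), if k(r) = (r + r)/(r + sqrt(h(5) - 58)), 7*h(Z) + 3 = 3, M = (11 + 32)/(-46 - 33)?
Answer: 2*(-167243*sqrt(58) + 12628288*I)/(-5968*I + 79*sqrt(58)) ≈ -4232.0 - 0.1996*I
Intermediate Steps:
M = -43/79 (M = 43/(-79) = 43*(-1/79) = -43/79 ≈ -0.54430)
h(Z) = 0 (h(Z) = -3/7 + (1/7)*3 = -3/7 + 3/7 = 0)
k(r) = 2*r/(r + I*sqrt(58)) (k(r) = (r + r)/(r + sqrt(0 - 58)) = (2*r)/(r + sqrt(-58)) = (2*r)/(r + I*sqrt(58)) = 2*r/(r + I*sqrt(58)))
(-14134 + 9900) + k(75 - M) = (-14134 + 9900) + 2*(75 - 1*(-43/79))/((75 - 1*(-43/79)) + I*sqrt(58)) = -4234 + 2*(75 + 43/79)/((75 + 43/79) + I*sqrt(58)) = -4234 + 2*(5968/79)/(5968/79 + I*sqrt(58)) = -4234 + 11936/(79*(5968/79 + I*sqrt(58)))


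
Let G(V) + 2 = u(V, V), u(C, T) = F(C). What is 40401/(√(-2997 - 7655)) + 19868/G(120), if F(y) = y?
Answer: 9934/59 - 40401*I*√2663/5326 ≈ 168.37 - 391.45*I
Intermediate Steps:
u(C, T) = C
G(V) = -2 + V
40401/(√(-2997 - 7655)) + 19868/G(120) = 40401/(√(-2997 - 7655)) + 19868/(-2 + 120) = 40401/(√(-10652)) + 19868/118 = 40401/((2*I*√2663)) + 19868*(1/118) = 40401*(-I*√2663/5326) + 9934/59 = -40401*I*√2663/5326 + 9934/59 = 9934/59 - 40401*I*√2663/5326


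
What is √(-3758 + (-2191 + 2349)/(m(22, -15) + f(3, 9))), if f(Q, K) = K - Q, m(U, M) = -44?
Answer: I*√1358139/19 ≈ 61.336*I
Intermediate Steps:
√(-3758 + (-2191 + 2349)/(m(22, -15) + f(3, 9))) = √(-3758 + (-2191 + 2349)/(-44 + (9 - 1*3))) = √(-3758 + 158/(-44 + (9 - 3))) = √(-3758 + 158/(-44 + 6)) = √(-3758 + 158/(-38)) = √(-3758 + 158*(-1/38)) = √(-3758 - 79/19) = √(-71481/19) = I*√1358139/19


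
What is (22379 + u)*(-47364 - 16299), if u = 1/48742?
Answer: -69443423353197/48742 ≈ -1.4247e+9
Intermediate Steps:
u = 1/48742 ≈ 2.0516e-5
(22379 + u)*(-47364 - 16299) = (22379 + 1/48742)*(-47364 - 16299) = (1090797219/48742)*(-63663) = -69443423353197/48742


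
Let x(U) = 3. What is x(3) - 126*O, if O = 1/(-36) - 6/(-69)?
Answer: -205/46 ≈ -4.4565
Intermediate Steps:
O = 49/828 (O = 1*(-1/36) - 6*(-1/69) = -1/36 + 2/23 = 49/828 ≈ 0.059179)
x(3) - 126*O = 3 - 126*49/828 = 3 - 343/46 = -205/46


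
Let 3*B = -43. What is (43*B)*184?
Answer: -340216/3 ≈ -1.1341e+5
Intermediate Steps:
B = -43/3 (B = (1/3)*(-43) = -43/3 ≈ -14.333)
(43*B)*184 = (43*(-43/3))*184 = -1849/3*184 = -340216/3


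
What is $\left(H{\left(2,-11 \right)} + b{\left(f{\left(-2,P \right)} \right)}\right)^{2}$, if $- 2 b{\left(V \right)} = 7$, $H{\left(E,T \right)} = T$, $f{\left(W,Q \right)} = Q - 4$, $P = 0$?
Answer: $\frac{841}{4} \approx 210.25$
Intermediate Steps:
$f{\left(W,Q \right)} = -4 + Q$
$b{\left(V \right)} = - \frac{7}{2}$ ($b{\left(V \right)} = \left(- \frac{1}{2}\right) 7 = - \frac{7}{2}$)
$\left(H{\left(2,-11 \right)} + b{\left(f{\left(-2,P \right)} \right)}\right)^{2} = \left(-11 - \frac{7}{2}\right)^{2} = \left(- \frac{29}{2}\right)^{2} = \frac{841}{4}$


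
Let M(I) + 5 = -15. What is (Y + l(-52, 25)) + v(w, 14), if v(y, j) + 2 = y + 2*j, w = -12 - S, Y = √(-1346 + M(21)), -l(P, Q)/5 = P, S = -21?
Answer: 295 + I*√1366 ≈ 295.0 + 36.959*I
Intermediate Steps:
l(P, Q) = -5*P
M(I) = -20 (M(I) = -5 - 15 = -20)
Y = I*√1366 (Y = √(-1346 - 20) = √(-1366) = I*√1366 ≈ 36.959*I)
w = 9 (w = -12 - 1*(-21) = -12 + 21 = 9)
v(y, j) = -2 + y + 2*j (v(y, j) = -2 + (y + 2*j) = -2 + y + 2*j)
(Y + l(-52, 25)) + v(w, 14) = (I*√1366 - 5*(-52)) + (-2 + 9 + 2*14) = (I*√1366 + 260) + (-2 + 9 + 28) = (260 + I*√1366) + 35 = 295 + I*√1366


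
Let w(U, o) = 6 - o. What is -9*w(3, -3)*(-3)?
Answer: 243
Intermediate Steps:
-9*w(3, -3)*(-3) = -9*(6 - 1*(-3))*(-3) = -9*(6 + 3)*(-3) = -9*9*(-3) = -81*(-3) = 243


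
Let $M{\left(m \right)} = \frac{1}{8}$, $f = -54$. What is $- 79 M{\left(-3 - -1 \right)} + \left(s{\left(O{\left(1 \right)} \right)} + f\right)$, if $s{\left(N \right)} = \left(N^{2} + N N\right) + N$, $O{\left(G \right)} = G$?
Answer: $- \frac{487}{8} \approx -60.875$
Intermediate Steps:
$s{\left(N \right)} = N + 2 N^{2}$ ($s{\left(N \right)} = \left(N^{2} + N^{2}\right) + N = 2 N^{2} + N = N + 2 N^{2}$)
$M{\left(m \right)} = \frac{1}{8}$
$- 79 M{\left(-3 - -1 \right)} + \left(s{\left(O{\left(1 \right)} \right)} + f\right) = \left(-79\right) \frac{1}{8} - \left(54 - \left(1 + 2 \cdot 1\right)\right) = - \frac{79}{8} - \left(54 - \left(1 + 2\right)\right) = - \frac{79}{8} + \left(1 \cdot 3 - 54\right) = - \frac{79}{8} + \left(3 - 54\right) = - \frac{79}{8} - 51 = - \frac{487}{8}$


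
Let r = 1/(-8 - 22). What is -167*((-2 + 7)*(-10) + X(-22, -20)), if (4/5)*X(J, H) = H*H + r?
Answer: -1803433/24 ≈ -75143.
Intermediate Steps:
r = -1/30 (r = 1/(-30) = -1/30 ≈ -0.033333)
X(J, H) = -1/24 + 5*H**2/4 (X(J, H) = 5*(H*H - 1/30)/4 = 5*(H**2 - 1/30)/4 = 5*(-1/30 + H**2)/4 = -1/24 + 5*H**2/4)
-167*((-2 + 7)*(-10) + X(-22, -20)) = -167*((-2 + 7)*(-10) + (-1/24 + (5/4)*(-20)**2)) = -167*(5*(-10) + (-1/24 + (5/4)*400)) = -167*(-50 + (-1/24 + 500)) = -167*(-50 + 11999/24) = -167*10799/24 = -1803433/24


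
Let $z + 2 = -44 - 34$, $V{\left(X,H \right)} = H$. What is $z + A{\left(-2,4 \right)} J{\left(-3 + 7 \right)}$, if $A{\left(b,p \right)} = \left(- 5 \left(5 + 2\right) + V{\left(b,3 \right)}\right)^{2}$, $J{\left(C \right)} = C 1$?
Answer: $4016$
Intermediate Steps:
$J{\left(C \right)} = C$
$z = -80$ ($z = -2 - 78 = -80$)
$A{\left(b,p \right)} = 1024$ ($A{\left(b,p \right)} = \left(- 5 \left(5 + 2\right) + 3\right)^{2} = \left(\left(-5\right) 7 + 3\right)^{2} = \left(-35 + 3\right)^{2} = \left(-32\right)^{2} = 1024$)
$z + A{\left(-2,4 \right)} J{\left(-3 + 7 \right)} = -80 + 1024 \left(-3 + 7\right) = -80 + 1024 \cdot 4 = -80 + 4096 = 4016$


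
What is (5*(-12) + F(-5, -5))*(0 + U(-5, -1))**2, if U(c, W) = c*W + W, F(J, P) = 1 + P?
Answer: -1024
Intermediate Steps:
U(c, W) = W + W*c (U(c, W) = W*c + W = W + W*c)
(5*(-12) + F(-5, -5))*(0 + U(-5, -1))**2 = (5*(-12) + (1 - 5))*(0 - (1 - 5))**2 = (-60 - 4)*(0 - 1*(-4))**2 = -64*(0 + 4)**2 = -64*4**2 = -64*16 = -1024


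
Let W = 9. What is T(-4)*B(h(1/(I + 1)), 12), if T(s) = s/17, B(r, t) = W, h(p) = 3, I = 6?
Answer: -36/17 ≈ -2.1176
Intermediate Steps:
B(r, t) = 9
T(s) = s/17 (T(s) = s*(1/17) = s/17)
T(-4)*B(h(1/(I + 1)), 12) = ((1/17)*(-4))*9 = -4/17*9 = -36/17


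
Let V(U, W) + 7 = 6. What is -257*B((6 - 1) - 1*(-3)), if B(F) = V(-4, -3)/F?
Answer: 257/8 ≈ 32.125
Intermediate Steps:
V(U, W) = -1 (V(U, W) = -7 + 6 = -1)
B(F) = -1/F
-257*B((6 - 1) - 1*(-3)) = -(-257)/((6 - 1) - 1*(-3)) = -(-257)/(5 + 3) = -(-257)/8 = -257*(-1/8) = 257/8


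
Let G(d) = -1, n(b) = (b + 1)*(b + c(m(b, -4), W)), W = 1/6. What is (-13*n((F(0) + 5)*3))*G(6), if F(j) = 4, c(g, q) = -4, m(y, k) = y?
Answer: 8372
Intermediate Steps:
W = ⅙ ≈ 0.16667
n(b) = (1 + b)*(-4 + b) (n(b) = (b + 1)*(b - 4) = (1 + b)*(-4 + b))
(-13*n((F(0) + 5)*3))*G(6) = -13*(-4 + ((4 + 5)*3)² - 3*(4 + 5)*3)*(-1) = -13*(-4 + (9*3)² - 27*3)*(-1) = -13*(-4 + 27² - 3*27)*(-1) = -13*(-4 + 729 - 81)*(-1) = -13*644*(-1) = -8372*(-1) = 8372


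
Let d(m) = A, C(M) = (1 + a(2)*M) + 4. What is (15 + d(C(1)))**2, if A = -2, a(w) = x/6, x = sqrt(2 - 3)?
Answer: 169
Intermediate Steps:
x = I (x = sqrt(-1) = I ≈ 1.0*I)
a(w) = I/6
C(M) = 5 + I*M/6 (C(M) = (1 + (I/6)*M) + 4 = (1 + I*M/6) + 4 = 5 + I*M/6)
d(m) = -2
(15 + d(C(1)))**2 = (15 - 2)**2 = 13**2 = 169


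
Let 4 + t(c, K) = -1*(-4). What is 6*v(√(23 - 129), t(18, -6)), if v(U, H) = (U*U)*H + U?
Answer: 6*I*√106 ≈ 61.774*I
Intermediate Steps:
t(c, K) = 0 (t(c, K) = -4 - 1*(-4) = -4 + 4 = 0)
v(U, H) = U + H*U² (v(U, H) = U²*H + U = H*U² + U = U + H*U²)
6*v(√(23 - 129), t(18, -6)) = 6*(√(23 - 129)*(1 + 0*√(23 - 129))) = 6*(√(-106)*(1 + 0*√(-106))) = 6*((I*√106)*(1 + 0*(I*√106))) = 6*((I*√106)*(1 + 0)) = 6*((I*√106)*1) = 6*(I*√106) = 6*I*√106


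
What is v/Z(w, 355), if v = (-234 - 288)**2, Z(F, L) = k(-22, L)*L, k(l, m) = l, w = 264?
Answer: -136242/3905 ≈ -34.889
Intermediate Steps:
Z(F, L) = -22*L
v = 272484 (v = (-522)**2 = 272484)
v/Z(w, 355) = 272484/((-22*355)) = 272484/(-7810) = 272484*(-1/7810) = -136242/3905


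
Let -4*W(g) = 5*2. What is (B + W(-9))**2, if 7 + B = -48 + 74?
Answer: 1089/4 ≈ 272.25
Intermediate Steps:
B = 19 (B = -7 + (-48 + 74) = -7 + 26 = 19)
W(g) = -5/2 (W(g) = -5*2/4 = -1/4*10 = -5/2)
(B + W(-9))**2 = (19 - 5/2)**2 = (33/2)**2 = 1089/4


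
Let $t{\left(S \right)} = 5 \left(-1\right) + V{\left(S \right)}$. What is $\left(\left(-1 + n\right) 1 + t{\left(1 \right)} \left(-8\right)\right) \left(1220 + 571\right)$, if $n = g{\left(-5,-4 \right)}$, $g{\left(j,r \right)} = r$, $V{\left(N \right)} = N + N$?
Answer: $34029$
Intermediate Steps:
$V{\left(N \right)} = 2 N$
$n = -4$
$t{\left(S \right)} = -5 + 2 S$ ($t{\left(S \right)} = 5 \left(-1\right) + 2 S = -5 + 2 S$)
$\left(\left(-1 + n\right) 1 + t{\left(1 \right)} \left(-8\right)\right) \left(1220 + 571\right) = \left(\left(-1 - 4\right) 1 + \left(-5 + 2 \cdot 1\right) \left(-8\right)\right) \left(1220 + 571\right) = \left(\left(-5\right) 1 + \left(-5 + 2\right) \left(-8\right)\right) 1791 = \left(-5 - -24\right) 1791 = \left(-5 + 24\right) 1791 = 19 \cdot 1791 = 34029$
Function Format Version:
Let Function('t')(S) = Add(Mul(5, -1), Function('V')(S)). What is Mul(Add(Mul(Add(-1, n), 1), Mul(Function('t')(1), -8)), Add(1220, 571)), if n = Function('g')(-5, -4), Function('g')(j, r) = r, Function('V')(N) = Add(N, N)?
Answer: 34029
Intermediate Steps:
Function('V')(N) = Mul(2, N)
n = -4
Function('t')(S) = Add(-5, Mul(2, S)) (Function('t')(S) = Add(Mul(5, -1), Mul(2, S)) = Add(-5, Mul(2, S)))
Mul(Add(Mul(Add(-1, n), 1), Mul(Function('t')(1), -8)), Add(1220, 571)) = Mul(Add(Mul(Add(-1, -4), 1), Mul(Add(-5, Mul(2, 1)), -8)), Add(1220, 571)) = Mul(Add(Mul(-5, 1), Mul(Add(-5, 2), -8)), 1791) = Mul(Add(-5, Mul(-3, -8)), 1791) = Mul(Add(-5, 24), 1791) = Mul(19, 1791) = 34029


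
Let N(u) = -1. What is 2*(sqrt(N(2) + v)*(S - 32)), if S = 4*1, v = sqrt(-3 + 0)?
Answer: -56*sqrt(-1 + I*sqrt(3)) ≈ -39.598 - 68.586*I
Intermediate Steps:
v = I*sqrt(3) (v = sqrt(-3) = I*sqrt(3) ≈ 1.732*I)
S = 4
2*(sqrt(N(2) + v)*(S - 32)) = 2*(sqrt(-1 + I*sqrt(3))*(4 - 32)) = 2*(sqrt(-1 + I*sqrt(3))*(-28)) = 2*(-28*sqrt(-1 + I*sqrt(3))) = -56*sqrt(-1 + I*sqrt(3))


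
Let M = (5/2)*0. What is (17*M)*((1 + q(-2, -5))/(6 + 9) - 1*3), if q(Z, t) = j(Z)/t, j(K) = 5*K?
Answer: 0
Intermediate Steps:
q(Z, t) = 5*Z/t (q(Z, t) = (5*Z)/t = 5*Z/t)
M = 0 (M = (5*(1/2))*0 = (5/2)*0 = 0)
(17*M)*((1 + q(-2, -5))/(6 + 9) - 1*3) = (17*0)*((1 + 5*(-2)/(-5))/(6 + 9) - 1*3) = 0*((1 + 5*(-2)*(-1/5))/15 - 3) = 0*((1 + 2)*(1/15) - 3) = 0*(3*(1/15) - 3) = 0*(1/5 - 3) = 0*(-14/5) = 0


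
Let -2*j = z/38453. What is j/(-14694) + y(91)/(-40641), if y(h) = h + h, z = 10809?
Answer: -2206785403/493834805868 ≈ -0.0044687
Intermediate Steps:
j = -10809/76906 (j = -10809/(2*38453) = -½*10809/38453 = -10809/76906 ≈ -0.14055)
y(h) = 2*h
j/(-14694) + y(91)/(-40641) = -10809/76906/(-14694) + (2*91)/(-40641) = -10809/76906*(-1/14694) + 182*(-1/40641) = 3603/376685588 - 182/40641 = -2206785403/493834805868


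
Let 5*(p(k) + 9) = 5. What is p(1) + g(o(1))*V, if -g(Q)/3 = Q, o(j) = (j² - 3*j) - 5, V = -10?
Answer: -218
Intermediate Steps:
p(k) = -8 (p(k) = -9 + (⅕)*5 = -9 + 1 = -8)
o(j) = -5 + j² - 3*j
g(Q) = -3*Q
p(1) + g(o(1))*V = -8 - 3*(-5 + 1² - 3*1)*(-10) = -8 - 3*(-5 + 1 - 3)*(-10) = -8 - 3*(-7)*(-10) = -8 + 21*(-10) = -8 - 210 = -218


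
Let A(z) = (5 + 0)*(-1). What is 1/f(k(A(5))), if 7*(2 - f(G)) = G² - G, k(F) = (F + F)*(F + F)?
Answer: -7/9886 ≈ -0.00070807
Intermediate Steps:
A(z) = -5 (A(z) = 5*(-1) = -5)
k(F) = 4*F² (k(F) = (2*F)*(2*F) = 4*F²)
f(G) = 2 - G²/7 + G/7 (f(G) = 2 - (G² - G)/7 = 2 + (-G²/7 + G/7) = 2 - G²/7 + G/7)
1/f(k(A(5))) = 1/(2 - (4*(-5)²)²/7 + (4*(-5)²)/7) = 1/(2 - (4*25)²/7 + (4*25)/7) = 1/(2 - ⅐*100² + (⅐)*100) = 1/(2 - ⅐*10000 + 100/7) = 1/(2 - 10000/7 + 100/7) = 1/(-9886/7) = -7/9886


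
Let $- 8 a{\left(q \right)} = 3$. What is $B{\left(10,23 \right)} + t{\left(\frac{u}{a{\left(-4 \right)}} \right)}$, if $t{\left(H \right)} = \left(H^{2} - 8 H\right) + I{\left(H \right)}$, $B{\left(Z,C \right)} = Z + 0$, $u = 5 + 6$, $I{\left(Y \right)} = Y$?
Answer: $\frac{9682}{9} \approx 1075.8$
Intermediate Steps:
$u = 11$
$a{\left(q \right)} = - \frac{3}{8}$ ($a{\left(q \right)} = \left(- \frac{1}{8}\right) 3 = - \frac{3}{8}$)
$B{\left(Z,C \right)} = Z$
$t{\left(H \right)} = H^{2} - 7 H$ ($t{\left(H \right)} = \left(H^{2} - 8 H\right) + H = H^{2} - 7 H$)
$B{\left(10,23 \right)} + t{\left(\frac{u}{a{\left(-4 \right)}} \right)} = 10 + \frac{11}{- \frac{3}{8}} \left(-7 + \frac{11}{- \frac{3}{8}}\right) = 10 + 11 \left(- \frac{8}{3}\right) \left(-7 + 11 \left(- \frac{8}{3}\right)\right) = 10 - \frac{88 \left(-7 - \frac{88}{3}\right)}{3} = 10 - - \frac{9592}{9} = 10 + \frac{9592}{9} = \frac{9682}{9}$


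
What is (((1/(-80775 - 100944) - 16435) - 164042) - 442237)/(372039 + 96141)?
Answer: -113158965367/85077201420 ≈ -1.3301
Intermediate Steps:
(((1/(-80775 - 100944) - 16435) - 164042) - 442237)/(372039 + 96141) = (((1/(-181719) - 16435) - 164042) - 442237)/468180 = (((-1/181719 - 16435) - 164042) - 442237)*(1/468180) = ((-2986551766/181719 - 164042) - 442237)*(1/468180) = (-32796099964/181719 - 442237)*(1/468180) = -113158965367/181719*1/468180 = -113158965367/85077201420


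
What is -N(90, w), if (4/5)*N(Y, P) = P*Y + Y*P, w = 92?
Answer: -20700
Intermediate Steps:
N(Y, P) = 5*P*Y/2 (N(Y, P) = 5*(P*Y + Y*P)/4 = 5*(P*Y + P*Y)/4 = 5*(2*P*Y)/4 = 5*P*Y/2)
-N(90, w) = -5*92*90/2 = -1*20700 = -20700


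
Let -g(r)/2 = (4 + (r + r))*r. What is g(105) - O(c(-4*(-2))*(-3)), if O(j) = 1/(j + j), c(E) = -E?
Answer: -2157121/48 ≈ -44940.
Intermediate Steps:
g(r) = -2*r*(4 + 2*r) (g(r) = -2*(4 + (r + r))*r = -2*(4 + 2*r)*r = -2*r*(4 + 2*r))
O(j) = 1/(2*j)
g(105) - O(c(-4*(-2))*(-3)) = -4*105*(2 + 105) - 1/(2*(-(-4)*(-2)*(-3))) = -4*105*107 - 1/(2*(-1*8*(-3))) = -44940 - 1/(2*((-8*(-3)))) = -44940 - 1/(2*24) = -44940 - 1*1/48 = -44940 - 1/48 = -2157121/48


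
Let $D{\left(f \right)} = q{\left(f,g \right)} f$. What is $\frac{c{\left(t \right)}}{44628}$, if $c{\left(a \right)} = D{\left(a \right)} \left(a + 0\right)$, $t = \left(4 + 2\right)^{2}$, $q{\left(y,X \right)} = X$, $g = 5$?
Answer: $\frac{540}{3719} \approx 0.1452$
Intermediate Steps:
$D{\left(f \right)} = 5 f$
$t = 36$ ($t = 6^{2} = 36$)
$c{\left(a \right)} = 5 a^{2}$ ($c{\left(a \right)} = 5 a \left(a + 0\right) = 5 a a = 5 a^{2}$)
$\frac{c{\left(t \right)}}{44628} = \frac{5 \cdot 36^{2}}{44628} = 5 \cdot 1296 \cdot \frac{1}{44628} = 6480 \cdot \frac{1}{44628} = \frac{540}{3719}$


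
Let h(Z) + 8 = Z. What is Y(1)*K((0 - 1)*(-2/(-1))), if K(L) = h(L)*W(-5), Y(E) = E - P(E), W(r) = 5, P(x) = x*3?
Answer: 100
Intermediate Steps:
h(Z) = -8 + Z
P(x) = 3*x
Y(E) = -2*E (Y(E) = E - 3*E = -2*E)
K(L) = -40 + 5*L (K(L) = (-8 + L)*5 = -40 + 5*L)
Y(1)*K((0 - 1)*(-2/(-1))) = (-2*1)*(-40 + 5*((0 - 1)*(-2/(-1)))) = -2*(-40 + 5*(-(-2)*(-1))) = -2*(-40 + 5*(-1*2)) = -2*(-40 + 5*(-2)) = -2*(-40 - 10) = -2*(-50) = 100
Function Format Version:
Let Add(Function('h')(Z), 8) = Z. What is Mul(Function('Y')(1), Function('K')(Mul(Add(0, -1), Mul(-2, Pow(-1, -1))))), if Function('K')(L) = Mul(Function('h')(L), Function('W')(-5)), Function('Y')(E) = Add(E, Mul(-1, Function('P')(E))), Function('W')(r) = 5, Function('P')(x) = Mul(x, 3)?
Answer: 100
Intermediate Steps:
Function('h')(Z) = Add(-8, Z)
Function('P')(x) = Mul(3, x)
Function('Y')(E) = Mul(-2, E) (Function('Y')(E) = Add(E, Mul(-1, Mul(3, E))) = Add(E, Mul(-3, E)) = Mul(-2, E))
Function('K')(L) = Add(-40, Mul(5, L)) (Function('K')(L) = Mul(Add(-8, L), 5) = Add(-40, Mul(5, L)))
Mul(Function('Y')(1), Function('K')(Mul(Add(0, -1), Mul(-2, Pow(-1, -1))))) = Mul(Mul(-2, 1), Add(-40, Mul(5, Mul(Add(0, -1), Mul(-2, Pow(-1, -1)))))) = Mul(-2, Add(-40, Mul(5, Mul(-1, Mul(-2, -1))))) = Mul(-2, Add(-40, Mul(5, Mul(-1, 2)))) = Mul(-2, Add(-40, Mul(5, -2))) = Mul(-2, Add(-40, -10)) = Mul(-2, -50) = 100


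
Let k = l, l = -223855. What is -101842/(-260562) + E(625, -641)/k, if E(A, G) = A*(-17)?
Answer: 2556631216/5832810651 ≈ 0.43832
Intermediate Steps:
E(A, G) = -17*A
k = -223855
-101842/(-260562) + E(625, -641)/k = -101842/(-260562) - 17*625/(-223855) = -101842*(-1/260562) - 10625*(-1/223855) = 50921/130281 + 2125/44771 = 2556631216/5832810651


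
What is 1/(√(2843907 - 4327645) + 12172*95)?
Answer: 578170/668561839669 - I*√1483738/1337123679338 ≈ 8.648e-7 - 9.1098e-10*I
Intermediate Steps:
1/(√(2843907 - 4327645) + 12172*95) = 1/(√(-1483738) + 1156340) = 1/(I*√1483738 + 1156340) = 1/(1156340 + I*√1483738)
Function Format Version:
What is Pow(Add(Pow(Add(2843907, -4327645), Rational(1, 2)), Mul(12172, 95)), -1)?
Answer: Add(Rational(578170, 668561839669), Mul(Rational(-1, 1337123679338), I, Pow(1483738, Rational(1, 2)))) ≈ Add(8.6480e-7, Mul(-9.1098e-10, I))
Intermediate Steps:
Pow(Add(Pow(Add(2843907, -4327645), Rational(1, 2)), Mul(12172, 95)), -1) = Pow(Add(Pow(-1483738, Rational(1, 2)), 1156340), -1) = Pow(Add(Mul(I, Pow(1483738, Rational(1, 2))), 1156340), -1) = Pow(Add(1156340, Mul(I, Pow(1483738, Rational(1, 2)))), -1)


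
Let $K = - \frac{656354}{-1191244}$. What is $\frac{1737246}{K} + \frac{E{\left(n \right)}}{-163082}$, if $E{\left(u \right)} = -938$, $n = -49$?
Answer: $\frac{84373892439810505}{26759880757} \approx 3.153 \cdot 10^{6}$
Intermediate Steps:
$K = \frac{328177}{595622}$ ($K = \left(-656354\right) \left(- \frac{1}{1191244}\right) = \frac{328177}{595622} \approx 0.55098$)
$\frac{1737246}{K} + \frac{E{\left(n \right)}}{-163082} = \frac{1737246}{\frac{328177}{595622}} - \frac{938}{-163082} = 1737246 \cdot \frac{595622}{328177} - - \frac{469}{81541} = \frac{1034741937012}{328177} + \frac{469}{81541} = \frac{84373892439810505}{26759880757}$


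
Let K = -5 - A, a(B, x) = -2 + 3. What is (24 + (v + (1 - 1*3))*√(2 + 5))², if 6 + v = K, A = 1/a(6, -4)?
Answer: 1948 - 672*√7 ≈ 170.06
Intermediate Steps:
a(B, x) = 1
A = 1 (A = 1/1 = 1)
K = -6 (K = -5 - 1*1 = -5 - 1 = -6)
v = -12 (v = -6 - 6 = -12)
(24 + (v + (1 - 1*3))*√(2 + 5))² = (24 + (-12 + (1 - 1*3))*√(2 + 5))² = (24 + (-12 + (1 - 3))*√7)² = (24 + (-12 - 2)*√7)² = (24 - 14*√7)²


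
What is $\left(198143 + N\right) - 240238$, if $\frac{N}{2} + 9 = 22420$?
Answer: $2727$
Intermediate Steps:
$N = 44822$ ($N = -18 + 2 \cdot 22420 = -18 + 44840 = 44822$)
$\left(198143 + N\right) - 240238 = \left(198143 + 44822\right) - 240238 = 242965 - 240238 = 2727$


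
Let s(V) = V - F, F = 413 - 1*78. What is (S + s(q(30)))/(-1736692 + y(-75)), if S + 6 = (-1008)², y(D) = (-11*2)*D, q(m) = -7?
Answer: -507858/867521 ≈ -0.58541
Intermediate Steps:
F = 335 (F = 413 - 78 = 335)
s(V) = -335 + V (s(V) = V - 1*335 = V - 335 = -335 + V)
y(D) = -22*D
S = 1016058 (S = -6 + (-1008)² = -6 + 1016064 = 1016058)
(S + s(q(30)))/(-1736692 + y(-75)) = (1016058 + (-335 - 7))/(-1736692 - 22*(-75)) = (1016058 - 342)/(-1736692 + 1650) = 1015716/(-1735042) = 1015716*(-1/1735042) = -507858/867521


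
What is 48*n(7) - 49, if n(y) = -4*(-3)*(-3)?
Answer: -1777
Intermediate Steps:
n(y) = -36 (n(y) = 12*(-3) = -36)
48*n(7) - 49 = 48*(-36) - 49 = -1728 - 49 = -1777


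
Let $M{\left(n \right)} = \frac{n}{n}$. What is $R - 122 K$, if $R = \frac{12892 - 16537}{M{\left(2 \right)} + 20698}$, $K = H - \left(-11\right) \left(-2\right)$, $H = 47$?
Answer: $- \frac{63135595}{20699} \approx -3050.2$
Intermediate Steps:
$K = 25$ ($K = 47 - \left(-11\right) \left(-2\right) = 47 - 22 = 25$)
$M{\left(n \right)} = 1$
$R = - \frac{3645}{20699}$ ($R = \frac{12892 - 16537}{1 + 20698} = - \frac{3645}{20699} \approx -0.1761$)
$R - 122 K = - \frac{3645}{20699} - 3050 = - \frac{63135595}{20699}$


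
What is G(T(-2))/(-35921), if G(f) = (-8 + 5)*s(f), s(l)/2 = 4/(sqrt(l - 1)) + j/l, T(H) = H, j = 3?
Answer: -9/35921 - 8*I*sqrt(3)/35921 ≈ -0.00025055 - 0.00038575*I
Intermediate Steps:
s(l) = 6/l + 8/sqrt(-1 + l) (s(l) = 2*(4/(sqrt(l - 1)) + 3/l) = 2*(4/(sqrt(-1 + l)) + 3/l) = 2*(4/sqrt(-1 + l) + 3/l) = 2*(3/l + 4/sqrt(-1 + l)) = 6/l + 8/sqrt(-1 + l))
G(f) = -24/sqrt(-1 + f) - 18/f (G(f) = (-8 + 5)*(6/f + 8/sqrt(-1 + f)) = -3*(6/f + 8/sqrt(-1 + f)) = -24/sqrt(-1 + f) - 18/f)
G(T(-2))/(-35921) = (-24/sqrt(-1 - 2) - 18/(-2))/(-35921) = (-(-8)*I*sqrt(3) - 18*(-1/2))*(-1/35921) = (-(-8)*I*sqrt(3) + 9)*(-1/35921) = (8*I*sqrt(3) + 9)*(-1/35921) = (9 + 8*I*sqrt(3))*(-1/35921) = -9/35921 - 8*I*sqrt(3)/35921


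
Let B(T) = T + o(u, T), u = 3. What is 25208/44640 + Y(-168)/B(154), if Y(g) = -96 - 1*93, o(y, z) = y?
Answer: -559913/876060 ≈ -0.63913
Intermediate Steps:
B(T) = 3 + T (B(T) = T + 3 = 3 + T)
Y(g) = -189 (Y(g) = -96 - 93 = -189)
25208/44640 + Y(-168)/B(154) = 25208/44640 - 189/(3 + 154) = 25208*(1/44640) - 189/157 = 3151/5580 - 189*1/157 = 3151/5580 - 189/157 = -559913/876060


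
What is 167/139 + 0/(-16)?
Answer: 167/139 ≈ 1.2014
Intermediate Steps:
167/139 + 0/(-16) = 167*(1/139) + 0*(-1/16) = 167/139 + 0 = 167/139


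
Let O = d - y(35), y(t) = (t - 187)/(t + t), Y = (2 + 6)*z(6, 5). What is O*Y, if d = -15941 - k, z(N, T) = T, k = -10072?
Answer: -1642712/7 ≈ -2.3467e+5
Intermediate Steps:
Y = 40 (Y = (2 + 6)*5 = 8*5 = 40)
y(t) = (-187 + t)/(2*t) (y(t) = (-187 + t)/((2*t)) = (-187 + t)*(1/(2*t)) = (-187 + t)/(2*t))
d = -5869 (d = -15941 - 1*(-10072) = -15941 + 10072 = -5869)
O = -205339/35 (O = -5869 - (-187 + 35)/(2*35) = -5869 - (-152)/(2*35) = -5869 - 1*(-76/35) = -5869 + 76/35 = -205339/35 ≈ -5866.8)
O*Y = -205339/35*40 = -1642712/7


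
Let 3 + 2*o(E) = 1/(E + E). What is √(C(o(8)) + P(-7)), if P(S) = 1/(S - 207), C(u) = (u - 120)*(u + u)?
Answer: √4183157938/3424 ≈ 18.889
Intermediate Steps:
o(E) = -3/2 + 1/(4*E) (o(E) = -3/2 + 1/(2*(E + E)) = -3/2 + 1/(2*((2*E))) = -3/2 + (1/(2*E))/2 = -3/2 + 1/(4*E))
C(u) = 2*u*(-120 + u) (C(u) = (-120 + u)*(2*u) = 2*u*(-120 + u))
P(S) = 1/(-207 + S)
√(C(o(8)) + P(-7)) = √(2*((¼)*(1 - 6*8)/8)*(-120 + (¼)*(1 - 6*8)/8) + 1/(-207 - 7)) = √(2*((¼)*(⅛)*(1 - 48))*(-120 + (¼)*(⅛)*(1 - 48)) + 1/(-214)) = √(2*((¼)*(⅛)*(-47))*(-120 + (¼)*(⅛)*(-47)) - 1/214) = √(2*(-47/32)*(-120 - 47/32) - 1/214) = √(2*(-47/32)*(-3887/32) - 1/214) = √(182689/512 - 1/214) = √(19547467/54784) = √4183157938/3424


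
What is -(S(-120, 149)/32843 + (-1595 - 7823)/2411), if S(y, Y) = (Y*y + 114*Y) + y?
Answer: 311760128/79184473 ≈ 3.9371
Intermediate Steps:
S(y, Y) = y + 114*Y + Y*y (S(y, Y) = (114*Y + Y*y) + y = y + 114*Y + Y*y)
-(S(-120, 149)/32843 + (-1595 - 7823)/2411) = -((-120 + 114*149 + 149*(-120))/32843 + (-1595 - 7823)/2411) = -((-120 + 16986 - 17880)*(1/32843) - 9418*1/2411) = -(-1014*1/32843 - 9418/2411) = -(-1014/32843 - 9418/2411) = -1*(-311760128/79184473) = 311760128/79184473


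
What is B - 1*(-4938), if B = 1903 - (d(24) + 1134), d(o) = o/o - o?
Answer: 5730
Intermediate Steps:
d(o) = 1 - o
B = 792 (B = 1903 - ((1 - 1*24) + 1134) = 1903 - ((1 - 24) + 1134) = 1903 - (-23 + 1134) = 1903 - 1*1111 = 1903 - 1111 = 792)
B - 1*(-4938) = 792 - 1*(-4938) = 792 + 4938 = 5730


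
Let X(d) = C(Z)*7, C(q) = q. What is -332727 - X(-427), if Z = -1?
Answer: -332720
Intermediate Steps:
X(d) = -7 (X(d) = -1*7 = -7)
-332727 - X(-427) = -332727 - 1*(-7) = -332727 + 7 = -332720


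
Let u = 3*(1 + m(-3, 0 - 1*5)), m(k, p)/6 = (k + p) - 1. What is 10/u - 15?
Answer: -2395/159 ≈ -15.063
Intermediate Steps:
m(k, p) = -6 + 6*k + 6*p (m(k, p) = 6*((k + p) - 1) = 6*(-1 + k + p) = -6 + 6*k + 6*p)
u = -159 (u = 3*(1 + (-6 + 6*(-3) + 6*(0 - 1*5))) = 3*(1 + (-6 - 18 + 6*(0 - 5))) = 3*(1 + (-6 - 18 + 6*(-5))) = 3*(1 + (-6 - 18 - 30)) = 3*(1 - 54) = 3*(-53) = -159)
10/u - 15 = 10/(-159) - 15 = -1/159*10 - 15 = -10/159 - 15 = -2395/159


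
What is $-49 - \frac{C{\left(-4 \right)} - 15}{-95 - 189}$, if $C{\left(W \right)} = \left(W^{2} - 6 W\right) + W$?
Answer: $- \frac{13895}{284} \approx -48.926$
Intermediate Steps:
$C{\left(W \right)} = W^{2} - 5 W$
$-49 - \frac{C{\left(-4 \right)} - 15}{-95 - 189} = -49 - \frac{- 4 \left(-5 - 4\right) - 15}{-95 - 189} = -49 - \frac{\left(-4\right) \left(-9\right) - 15}{-284} = -49 - \left(36 - 15\right) \left(- \frac{1}{284}\right) = -49 - 21 \left(- \frac{1}{284}\right) = -49 - - \frac{21}{284} = -49 + \frac{21}{284} = - \frac{13895}{284}$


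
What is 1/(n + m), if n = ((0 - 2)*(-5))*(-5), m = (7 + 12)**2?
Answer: 1/311 ≈ 0.0032154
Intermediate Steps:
m = 361 (m = 19**2 = 361)
n = -50 (n = -2*(-5)*(-5) = 10*(-5) = -50)
1/(n + m) = 1/(-50 + 361) = 1/311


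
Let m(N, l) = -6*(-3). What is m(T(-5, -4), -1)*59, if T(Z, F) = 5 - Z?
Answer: 1062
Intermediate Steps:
m(N, l) = 18
m(T(-5, -4), -1)*59 = 18*59 = 1062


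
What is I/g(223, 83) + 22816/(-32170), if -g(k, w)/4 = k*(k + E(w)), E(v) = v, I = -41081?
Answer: -2453048531/4390432920 ≈ -0.55873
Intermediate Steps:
g(k, w) = -4*k*(k + w)
I/g(223, 83) + 22816/(-32170) = -41081*(-1/(892*(223 + 83))) + 22816/(-32170) = -41081/((-4*223*306)) + 22816*(-1/32170) = -41081/(-272952) - 11408/16085 = -41081*(-1/272952) - 11408/16085 = 41081/272952 - 11408/16085 = -2453048531/4390432920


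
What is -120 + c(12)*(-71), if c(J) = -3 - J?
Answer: 945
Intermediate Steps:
-120 + c(12)*(-71) = -120 + (-3 - 1*12)*(-71) = -120 + (-3 - 12)*(-71) = -120 - 15*(-71) = -120 + 1065 = 945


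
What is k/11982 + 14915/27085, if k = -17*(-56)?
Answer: 20449645/32453247 ≈ 0.63013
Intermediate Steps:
k = 952
k/11982 + 14915/27085 = 952/11982 + 14915/27085 = 952*(1/11982) + 14915*(1/27085) = 476/5991 + 2983/5417 = 20449645/32453247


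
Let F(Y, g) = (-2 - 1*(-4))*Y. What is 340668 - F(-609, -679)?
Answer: 341886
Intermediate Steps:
F(Y, g) = 2*Y (F(Y, g) = (-2 + 4)*Y = 2*Y)
340668 - F(-609, -679) = 340668 - 2*(-609) = 340668 - 1*(-1218) = 340668 + 1218 = 341886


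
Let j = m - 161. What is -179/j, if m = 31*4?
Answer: 179/37 ≈ 4.8378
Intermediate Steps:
m = 124
j = -37 (j = 124 - 161 = -37)
-179/j = -179/(-37) = -179*(-1/37) = 179/37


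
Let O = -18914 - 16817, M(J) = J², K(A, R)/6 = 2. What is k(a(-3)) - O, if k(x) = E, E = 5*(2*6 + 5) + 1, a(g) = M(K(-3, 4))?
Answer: 35817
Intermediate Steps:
K(A, R) = 12 (K(A, R) = 6*2 = 12)
a(g) = 144 (a(g) = 12² = 144)
O = -35731
E = 86 (E = 5*(12 + 5) + 1 = 5*17 + 1 = 85 + 1 = 86)
k(x) = 86
k(a(-3)) - O = 86 - 1*(-35731) = 86 + 35731 = 35817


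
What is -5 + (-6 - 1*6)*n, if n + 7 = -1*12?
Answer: 223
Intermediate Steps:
n = -19 (n = -7 - 1*12 = -7 - 12 = -19)
-5 + (-6 - 1*6)*n = -5 + (-6 - 1*6)*(-19) = -5 + (-6 - 6)*(-19) = -5 - 12*(-19) = -5 + 228 = 223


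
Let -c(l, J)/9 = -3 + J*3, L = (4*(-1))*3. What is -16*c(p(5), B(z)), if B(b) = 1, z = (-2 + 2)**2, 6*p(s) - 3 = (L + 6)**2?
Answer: 0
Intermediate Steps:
L = -12 (L = -4*3 = -12)
p(s) = 13/2 (p(s) = 1/2 + (-12 + 6)**2/6 = 1/2 + (1/6)*(-6)**2 = 1/2 + (1/6)*36 = 1/2 + 6 = 13/2)
z = 0 (z = 0**2 = 0)
c(l, J) = 27 - 27*J (c(l, J) = -9*(-3 + J*3) = -9*(-3 + 3*J) = 27 - 27*J)
-16*c(p(5), B(z)) = -16*(27 - 27*1) = -16*(27 - 27) = -16*0 = 0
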